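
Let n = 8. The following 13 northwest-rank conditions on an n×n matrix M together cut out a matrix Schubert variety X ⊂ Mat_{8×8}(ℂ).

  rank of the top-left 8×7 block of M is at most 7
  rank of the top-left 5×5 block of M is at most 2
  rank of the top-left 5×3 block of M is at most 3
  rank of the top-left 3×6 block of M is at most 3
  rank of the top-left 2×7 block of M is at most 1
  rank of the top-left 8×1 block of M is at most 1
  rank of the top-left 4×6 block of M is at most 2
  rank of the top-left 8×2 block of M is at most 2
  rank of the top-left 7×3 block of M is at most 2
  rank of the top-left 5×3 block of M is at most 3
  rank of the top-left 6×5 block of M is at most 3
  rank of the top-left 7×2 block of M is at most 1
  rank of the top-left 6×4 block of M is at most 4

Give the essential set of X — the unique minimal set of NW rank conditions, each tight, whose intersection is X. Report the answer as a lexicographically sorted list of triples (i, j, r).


Propagating the 13 rank bounds to every northwest block:

  i=1: 1, 1, 1, 1, 1, 1, 1, 1
  i=2: 1, 1, 1, 1, 1, 1, 1, 2
  i=3: 1, 1, 2, 2, 2, 2, 2, 3
  i=4: 1, 1, 2, 2, 2, 2, 3, 4
  i=5: 1, 1, 2, 2, 2, 3, 4, 5
  i=6: 1, 1, 2, 3, 3, 4, 5, 6
  i=7: 1, 1, 2, 3, 4, 5, 6, 7
  i=8: 1, 2, 3, 4, 5, 6, 7, 8

the unique w with this rank table is (1, 8, 3, 7, 6, 4, 5, 2).

Rothe diagram D(w) (16 cells), 4 SE-corners (essential conditions):

[(2, 7, 1), (4, 6, 2), (5, 5, 2), (7, 2, 1)]


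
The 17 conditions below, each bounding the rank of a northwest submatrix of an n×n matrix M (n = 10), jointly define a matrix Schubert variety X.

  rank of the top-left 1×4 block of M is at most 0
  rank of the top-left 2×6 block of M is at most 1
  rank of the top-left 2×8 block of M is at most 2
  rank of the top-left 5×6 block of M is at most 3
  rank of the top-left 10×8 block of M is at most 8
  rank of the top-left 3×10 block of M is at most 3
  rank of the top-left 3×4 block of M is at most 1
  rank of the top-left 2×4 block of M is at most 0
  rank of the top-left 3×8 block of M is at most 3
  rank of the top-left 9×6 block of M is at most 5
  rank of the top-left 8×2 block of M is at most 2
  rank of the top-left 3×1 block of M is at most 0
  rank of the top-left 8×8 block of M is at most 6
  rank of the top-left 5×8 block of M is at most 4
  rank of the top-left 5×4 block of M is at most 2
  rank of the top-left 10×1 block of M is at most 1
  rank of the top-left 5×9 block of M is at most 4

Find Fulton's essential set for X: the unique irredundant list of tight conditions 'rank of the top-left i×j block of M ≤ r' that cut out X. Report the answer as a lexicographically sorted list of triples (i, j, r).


Rank table r_w(10×10) implied by the 17 constraints:

  i=1: 0  0  0  0  1  1  1  1  1  1
  i=2: 0  0  0  0  1  1  2  2  2  2
  i=3: 0  1  1  1  2  2  3  3  3  3
  i=4: 1  2  2  2  3  3  4  4  4  4
  i=5: 1  2  2  2  3  3  4  4  4  5
  i=6: 1  2  3  3  4  4  5  5  5  6
  i=7: 1  2  3  4  5  5  6  6  6  7
  i=8: 1  2  3  4  5  5  6  6  7  8
  i=9: 1  2  3  4  5  5  6  7  8  9
  i=10: 1  2  3  4  5  6  7  8  9  10

giving w = (5, 7, 2, 1, 10, 3, 4, 9, 8, 6) via Δ²R.

D(w) has 18 cells with 8 SE-corners; essential set:

[(2, 4, 0), (2, 6, 1), (3, 1, 0), (5, 4, 2), (5, 6, 3), (5, 9, 4), (8, 8, 6), (9, 6, 5)]


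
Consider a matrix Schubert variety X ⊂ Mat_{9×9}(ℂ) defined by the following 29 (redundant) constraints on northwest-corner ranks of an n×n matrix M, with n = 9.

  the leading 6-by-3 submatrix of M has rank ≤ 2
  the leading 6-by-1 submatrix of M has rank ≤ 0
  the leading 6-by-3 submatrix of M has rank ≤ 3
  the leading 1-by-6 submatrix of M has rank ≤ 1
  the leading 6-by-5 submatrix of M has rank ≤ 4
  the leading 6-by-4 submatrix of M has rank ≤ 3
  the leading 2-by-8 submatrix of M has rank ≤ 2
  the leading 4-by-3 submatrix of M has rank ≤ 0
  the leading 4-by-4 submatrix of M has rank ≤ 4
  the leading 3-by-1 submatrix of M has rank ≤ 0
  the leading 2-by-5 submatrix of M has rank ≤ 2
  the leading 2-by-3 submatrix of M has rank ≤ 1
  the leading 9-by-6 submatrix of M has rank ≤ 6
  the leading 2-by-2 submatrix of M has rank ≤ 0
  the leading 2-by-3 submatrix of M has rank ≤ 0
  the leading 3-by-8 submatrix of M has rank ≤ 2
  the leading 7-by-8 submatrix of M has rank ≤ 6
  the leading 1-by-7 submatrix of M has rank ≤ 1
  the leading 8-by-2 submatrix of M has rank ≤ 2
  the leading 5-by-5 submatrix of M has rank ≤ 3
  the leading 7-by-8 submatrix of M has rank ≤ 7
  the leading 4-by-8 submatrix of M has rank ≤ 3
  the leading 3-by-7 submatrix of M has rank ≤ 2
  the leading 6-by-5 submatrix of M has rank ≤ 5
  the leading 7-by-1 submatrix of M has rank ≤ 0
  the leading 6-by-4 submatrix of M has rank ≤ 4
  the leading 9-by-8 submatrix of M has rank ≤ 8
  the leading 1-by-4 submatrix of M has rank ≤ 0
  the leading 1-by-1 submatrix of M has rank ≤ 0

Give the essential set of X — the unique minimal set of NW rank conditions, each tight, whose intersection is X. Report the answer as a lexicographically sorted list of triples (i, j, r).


The tightest implied rank at each (i,j), from the 29 conditions:

  row 1: 0  0  0  0  1  1  1  1  1
  row 2: 0  0  0  1  2  2  2  2  2
  row 3: 0  0  0  1  2  2  2  2  3
  row 4: 0  0  0  1  2  3  3  3  4
  row 5: 0  1  1  2  3  4  4  4  5
  row 6: 0  1  2  3  4  5  5  5  6
  row 7: 0  1  2  3  4  5  6  6  7
  row 8: 1  2  3  4  5  6  7  7  8
  row 9: 1  2  3  4  5  6  7  8  9

hence w(1..9) = (5, 4, 9, 6, 2, 3, 7, 1, 8).

Rothe diagram D(w) (19 cells), 4 SE-corners (essential conditions):

[(1, 4, 0), (3, 8, 2), (4, 3, 0), (7, 1, 0)]


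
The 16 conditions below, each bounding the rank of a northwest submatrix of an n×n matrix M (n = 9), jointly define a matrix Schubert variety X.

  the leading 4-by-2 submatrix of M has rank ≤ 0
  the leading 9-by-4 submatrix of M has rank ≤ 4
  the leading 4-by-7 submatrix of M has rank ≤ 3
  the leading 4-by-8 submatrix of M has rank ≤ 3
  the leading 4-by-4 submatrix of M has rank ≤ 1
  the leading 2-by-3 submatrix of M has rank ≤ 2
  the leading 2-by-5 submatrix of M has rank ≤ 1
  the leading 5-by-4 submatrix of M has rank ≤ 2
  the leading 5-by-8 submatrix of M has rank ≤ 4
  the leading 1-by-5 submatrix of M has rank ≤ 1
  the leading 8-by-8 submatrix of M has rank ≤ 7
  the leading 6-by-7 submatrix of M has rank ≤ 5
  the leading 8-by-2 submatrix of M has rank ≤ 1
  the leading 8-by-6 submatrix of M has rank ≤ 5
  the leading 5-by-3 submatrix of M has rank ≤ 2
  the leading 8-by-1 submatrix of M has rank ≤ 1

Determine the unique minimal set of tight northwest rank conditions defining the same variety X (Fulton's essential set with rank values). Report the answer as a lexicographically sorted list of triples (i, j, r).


Reconstructing r_w from the 16 given conditions:

  R[1]: 0, 0, 1, 1, 1, 1, 1, 1, 1
  R[2]: 0, 0, 1, 1, 1, 2, 2, 2, 2
  R[3]: 0, 0, 1, 1, 2, 3, 3, 3, 3
  R[4]: 0, 0, 1, 1, 2, 3, 3, 3, 4
  R[5]: 1, 1, 2, 2, 3, 4, 4, 4, 5
  R[6]: 1, 1, 2, 3, 4, 5, 5, 5, 6
  R[7]: 1, 1, 2, 3, 4, 5, 6, 6, 7
  R[8]: 1, 1, 2, 3, 4, 5, 6, 7, 8
  R[9]: 1, 2, 3, 4, 5, 6, 7, 8, 9

second differences of R give the permutation w = (3, 6, 5, 9, 1, 4, 7, 8, 2).

Fulton essential set (5 of the 17 Rothe cells):

[(2, 5, 1), (4, 2, 0), (4, 4, 1), (4, 8, 3), (8, 2, 1)]


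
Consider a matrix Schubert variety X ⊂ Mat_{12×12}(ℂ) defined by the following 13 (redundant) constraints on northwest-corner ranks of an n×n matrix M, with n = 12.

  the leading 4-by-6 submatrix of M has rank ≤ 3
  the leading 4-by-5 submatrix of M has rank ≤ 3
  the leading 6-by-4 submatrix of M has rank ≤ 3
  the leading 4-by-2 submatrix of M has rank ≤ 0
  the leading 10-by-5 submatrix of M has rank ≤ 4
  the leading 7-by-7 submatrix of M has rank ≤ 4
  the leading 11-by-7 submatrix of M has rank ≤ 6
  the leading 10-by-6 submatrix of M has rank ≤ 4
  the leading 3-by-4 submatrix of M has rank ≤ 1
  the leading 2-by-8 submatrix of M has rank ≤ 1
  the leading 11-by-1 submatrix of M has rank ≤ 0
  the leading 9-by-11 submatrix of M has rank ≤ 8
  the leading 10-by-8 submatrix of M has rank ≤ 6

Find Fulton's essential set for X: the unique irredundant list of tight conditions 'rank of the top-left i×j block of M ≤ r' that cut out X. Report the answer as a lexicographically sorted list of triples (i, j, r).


Computing R[i][j] = min implied NW-rank bound (n=12, 13 conditions):

  0 | 0 | 1 | 1 | 1 | 1 | 1 | 1 | 1 | 1 | 1 | 1
  0 | 0 | 1 | 1 | 1 | 1 | 1 | 1 | 2 | 2 | 2 | 2
  0 | 0 | 1 | 1 | 2 | 2 | 2 | 2 | 3 | 3 | 3 | 3
  0 | 0 | 1 | 2 | 3 | 3 | 3 | 3 | 4 | 4 | 4 | 4
  0 | 1 | 2 | 3 | 4 | 4 | 4 | 4 | 5 | 5 | 5 | 5
  0 | 1 | 2 | 3 | 4 | 4 | 4 | 5 | 6 | 6 | 6 | 6
  0 | 1 | 2 | 3 | 4 | 4 | 4 | 5 | 6 | 7 | 7 | 7
  0 | 1 | 2 | 3 | 4 | 4 | 5 | 6 | 7 | 8 | 8 | 8
  0 | 1 | 2 | 3 | 4 | 4 | 5 | 6 | 7 | 8 | 8 | 9
  0 | 1 | 2 | 3 | 4 | 4 | 5 | 6 | 7 | 8 | 9 | 10
  0 | 1 | 2 | 3 | 4 | 5 | 6 | 7 | 8 | 9 | 10 | 11
  1 | 2 | 3 | 4 | 5 | 6 | 7 | 8 | 9 | 10 | 11 | 12

second differences of R give the permutation w = (3, 9, 5, 4, 2, 8, 10, 7, 12, 11, 6, 1).

ℓ(w)=29; the 7 essential cells (i,j,r):

[(2, 8, 1), (3, 4, 1), (4, 2, 0), (7, 7, 4), (9, 11, 8), (10, 6, 4), (11, 1, 0)]


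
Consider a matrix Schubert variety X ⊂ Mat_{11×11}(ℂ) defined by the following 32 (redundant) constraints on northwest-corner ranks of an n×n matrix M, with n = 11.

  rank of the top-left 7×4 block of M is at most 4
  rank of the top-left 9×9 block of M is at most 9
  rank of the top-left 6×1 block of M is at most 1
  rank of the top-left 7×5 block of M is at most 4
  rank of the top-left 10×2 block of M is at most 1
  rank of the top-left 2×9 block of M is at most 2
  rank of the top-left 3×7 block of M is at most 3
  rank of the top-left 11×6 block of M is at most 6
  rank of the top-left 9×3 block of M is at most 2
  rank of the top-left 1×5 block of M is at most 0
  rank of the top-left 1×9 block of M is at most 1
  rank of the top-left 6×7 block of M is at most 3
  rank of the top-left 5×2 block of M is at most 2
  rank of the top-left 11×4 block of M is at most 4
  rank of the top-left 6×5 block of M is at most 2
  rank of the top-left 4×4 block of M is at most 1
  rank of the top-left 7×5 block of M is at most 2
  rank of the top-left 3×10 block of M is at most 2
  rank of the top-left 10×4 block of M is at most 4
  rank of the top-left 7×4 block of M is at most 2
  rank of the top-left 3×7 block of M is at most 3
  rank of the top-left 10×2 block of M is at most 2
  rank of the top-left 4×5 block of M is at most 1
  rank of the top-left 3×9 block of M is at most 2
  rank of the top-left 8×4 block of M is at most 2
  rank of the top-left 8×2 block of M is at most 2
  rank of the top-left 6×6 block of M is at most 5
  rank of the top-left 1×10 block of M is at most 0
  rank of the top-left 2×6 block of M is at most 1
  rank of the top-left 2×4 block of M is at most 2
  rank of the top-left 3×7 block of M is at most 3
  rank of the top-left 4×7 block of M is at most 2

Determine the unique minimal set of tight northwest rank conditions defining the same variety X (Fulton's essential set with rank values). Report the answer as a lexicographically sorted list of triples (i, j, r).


Computing R[i][j] = min implied NW-rank bound (n=11, 32 conditions):

  R[1]: 0 0 0 0 0 0 0 0 0 0 1
  R[2]: 1 1 1 1 1 1 1 1 1 1 2
  R[3]: 1 1 1 1 1 2 2 2 2 2 3
  R[4]: 1 1 1 1 1 2 2 3 3 3 4
  R[5]: 1 1 2 2 2 3 3 4 4 4 5
  R[6]: 1 1 2 2 2 3 3 4 5 5 6
  R[7]: 1 1 2 2 2 3 4 5 6 6 7
  R[8]: 1 1 2 2 3 4 5 6 7 7 8
  R[9]: 1 1 2 3 4 5 6 7 8 8 9
  R[10]: 1 1 2 3 4 5 6 7 8 9 10
  R[11]: 1 2 3 4 5 6 7 8 9 10 11

giving w = (11, 1, 6, 8, 3, 9, 7, 5, 4, 10, 2) via Δ²R.

Fulton essential set (7 of the 31 Rothe cells):

[(1, 10, 0), (4, 5, 1), (4, 7, 2), (6, 7, 3), (7, 5, 2), (8, 4, 2), (10, 2, 1)]


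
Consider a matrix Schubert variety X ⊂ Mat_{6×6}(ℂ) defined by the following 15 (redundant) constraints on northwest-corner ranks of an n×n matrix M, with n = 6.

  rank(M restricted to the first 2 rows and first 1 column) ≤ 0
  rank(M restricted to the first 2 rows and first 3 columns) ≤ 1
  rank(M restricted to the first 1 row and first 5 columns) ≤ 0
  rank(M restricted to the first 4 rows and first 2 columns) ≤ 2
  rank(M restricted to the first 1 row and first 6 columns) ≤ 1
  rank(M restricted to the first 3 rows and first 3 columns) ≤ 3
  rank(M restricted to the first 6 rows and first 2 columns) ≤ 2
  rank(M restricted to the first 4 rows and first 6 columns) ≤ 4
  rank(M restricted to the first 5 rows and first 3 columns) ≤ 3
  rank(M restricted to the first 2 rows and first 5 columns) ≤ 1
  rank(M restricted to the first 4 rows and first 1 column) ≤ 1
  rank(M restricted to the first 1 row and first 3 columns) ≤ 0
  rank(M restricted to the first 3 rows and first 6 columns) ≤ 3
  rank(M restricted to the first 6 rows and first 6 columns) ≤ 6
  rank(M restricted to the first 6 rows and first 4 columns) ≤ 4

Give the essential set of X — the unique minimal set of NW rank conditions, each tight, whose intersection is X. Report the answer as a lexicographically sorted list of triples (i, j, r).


Reconstructing r_w from the 15 given conditions:

  i=1: 0 0 0 0 0 1
  i=2: 0 1 1 1 1 2
  i=3: 1 2 2 2 2 3
  i=4: 1 2 3 3 3 4
  i=5: 1 2 3 4 4 5
  i=6: 1 2 3 4 5 6

reading off 1-entries of Δ²R: w = (6, 2, 1, 3, 4, 5).

D(w) has 6 cells with 2 SE-corners; essential set:

[(1, 5, 0), (2, 1, 0)]


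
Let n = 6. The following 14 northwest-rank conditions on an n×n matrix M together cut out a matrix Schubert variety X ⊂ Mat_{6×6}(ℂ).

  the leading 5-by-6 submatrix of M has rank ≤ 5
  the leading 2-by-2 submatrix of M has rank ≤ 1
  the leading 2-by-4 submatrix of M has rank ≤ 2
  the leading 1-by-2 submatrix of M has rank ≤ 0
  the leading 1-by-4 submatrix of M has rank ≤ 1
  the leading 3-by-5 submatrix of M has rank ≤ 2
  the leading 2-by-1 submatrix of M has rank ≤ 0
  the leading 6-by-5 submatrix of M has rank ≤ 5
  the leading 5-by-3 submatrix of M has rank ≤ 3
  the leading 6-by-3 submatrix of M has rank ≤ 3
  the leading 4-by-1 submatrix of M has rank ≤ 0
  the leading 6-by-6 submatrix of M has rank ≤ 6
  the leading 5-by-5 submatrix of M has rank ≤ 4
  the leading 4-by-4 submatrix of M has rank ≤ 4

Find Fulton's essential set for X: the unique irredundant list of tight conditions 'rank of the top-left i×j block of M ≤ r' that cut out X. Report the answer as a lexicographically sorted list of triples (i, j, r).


Computing R[i][j] = min implied NW-rank bound (n=6, 14 conditions):

  row 1: 0 | 0 | 1 | 1 | 1 | 1
  row 2: 0 | 1 | 2 | 2 | 2 | 2
  row 3: 0 | 1 | 2 | 2 | 2 | 3
  row 4: 0 | 1 | 2 | 3 | 3 | 4
  row 5: 1 | 2 | 3 | 4 | 4 | 5
  row 6: 1 | 2 | 3 | 4 | 5 | 6

hence w(1..6) = (3, 2, 6, 4, 1, 5).

ℓ(w)=7; the 3 essential cells (i,j,r):

[(1, 2, 0), (3, 5, 2), (4, 1, 0)]


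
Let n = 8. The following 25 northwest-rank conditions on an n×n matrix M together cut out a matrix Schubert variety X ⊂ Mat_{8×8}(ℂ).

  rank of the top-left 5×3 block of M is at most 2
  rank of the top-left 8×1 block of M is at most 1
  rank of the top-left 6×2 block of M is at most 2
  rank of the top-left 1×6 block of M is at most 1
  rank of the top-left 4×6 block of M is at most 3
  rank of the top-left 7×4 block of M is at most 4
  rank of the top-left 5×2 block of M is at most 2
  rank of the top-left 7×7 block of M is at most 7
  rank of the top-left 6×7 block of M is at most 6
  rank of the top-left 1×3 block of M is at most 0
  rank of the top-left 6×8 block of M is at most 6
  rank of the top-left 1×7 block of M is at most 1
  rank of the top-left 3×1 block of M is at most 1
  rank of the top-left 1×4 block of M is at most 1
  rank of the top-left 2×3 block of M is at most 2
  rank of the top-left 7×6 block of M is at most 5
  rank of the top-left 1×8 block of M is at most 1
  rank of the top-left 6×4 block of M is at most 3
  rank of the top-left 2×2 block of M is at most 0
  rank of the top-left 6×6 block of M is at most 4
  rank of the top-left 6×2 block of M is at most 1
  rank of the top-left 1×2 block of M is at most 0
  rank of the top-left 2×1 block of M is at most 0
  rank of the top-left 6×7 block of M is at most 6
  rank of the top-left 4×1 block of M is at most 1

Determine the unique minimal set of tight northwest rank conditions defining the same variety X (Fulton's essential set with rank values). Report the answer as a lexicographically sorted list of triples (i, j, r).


Computing R[i][j] = min implied NW-rank bound (n=8, 25 conditions):

  0 0 0 1 1 1 1 1
  0 0 1 2 2 2 2 2
  1 1 2 3 3 3 3 3
  1 1 2 3 3 3 4 4
  1 1 2 3 4 4 5 5
  1 1 2 3 4 4 5 6
  1 2 3 4 5 5 6 7
  1 2 3 4 5 6 7 8

so w = (4, 3, 1, 7, 5, 8, 2, 6).

ℓ(w)=11; the 5 essential cells (i,j,r):

[(1, 3, 0), (2, 2, 0), (4, 6, 3), (6, 2, 1), (6, 6, 4)]


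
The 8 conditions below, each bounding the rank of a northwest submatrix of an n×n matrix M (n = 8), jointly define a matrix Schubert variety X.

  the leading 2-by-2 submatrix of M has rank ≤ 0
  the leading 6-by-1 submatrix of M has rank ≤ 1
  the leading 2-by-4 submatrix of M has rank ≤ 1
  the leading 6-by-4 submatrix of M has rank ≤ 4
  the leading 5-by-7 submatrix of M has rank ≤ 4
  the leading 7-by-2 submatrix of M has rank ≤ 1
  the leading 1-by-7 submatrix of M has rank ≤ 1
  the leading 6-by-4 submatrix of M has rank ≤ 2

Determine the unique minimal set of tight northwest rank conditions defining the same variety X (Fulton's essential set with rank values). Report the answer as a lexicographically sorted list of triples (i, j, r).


Propagating the 8 rank bounds to every northwest block:

  0 | 0 | 1 | 1 | 1 | 1 | 1 | 1
  0 | 0 | 1 | 1 | 2 | 2 | 2 | 2
  1 | 1 | 2 | 2 | 3 | 3 | 3 | 3
  1 | 1 | 2 | 2 | 3 | 4 | 4 | 4
  1 | 1 | 2 | 2 | 3 | 4 | 4 | 5
  1 | 1 | 2 | 2 | 3 | 4 | 5 | 6
  1 | 1 | 2 | 3 | 4 | 5 | 6 | 7
  1 | 2 | 3 | 4 | 5 | 6 | 7 | 8

reading off 1-entries of Δ²R: w = (3, 5, 1, 6, 8, 7, 4, 2).

ℓ(w)=13; the 5 essential cells (i,j,r):

[(2, 2, 0), (2, 4, 1), (5, 7, 4), (6, 4, 2), (7, 2, 1)]


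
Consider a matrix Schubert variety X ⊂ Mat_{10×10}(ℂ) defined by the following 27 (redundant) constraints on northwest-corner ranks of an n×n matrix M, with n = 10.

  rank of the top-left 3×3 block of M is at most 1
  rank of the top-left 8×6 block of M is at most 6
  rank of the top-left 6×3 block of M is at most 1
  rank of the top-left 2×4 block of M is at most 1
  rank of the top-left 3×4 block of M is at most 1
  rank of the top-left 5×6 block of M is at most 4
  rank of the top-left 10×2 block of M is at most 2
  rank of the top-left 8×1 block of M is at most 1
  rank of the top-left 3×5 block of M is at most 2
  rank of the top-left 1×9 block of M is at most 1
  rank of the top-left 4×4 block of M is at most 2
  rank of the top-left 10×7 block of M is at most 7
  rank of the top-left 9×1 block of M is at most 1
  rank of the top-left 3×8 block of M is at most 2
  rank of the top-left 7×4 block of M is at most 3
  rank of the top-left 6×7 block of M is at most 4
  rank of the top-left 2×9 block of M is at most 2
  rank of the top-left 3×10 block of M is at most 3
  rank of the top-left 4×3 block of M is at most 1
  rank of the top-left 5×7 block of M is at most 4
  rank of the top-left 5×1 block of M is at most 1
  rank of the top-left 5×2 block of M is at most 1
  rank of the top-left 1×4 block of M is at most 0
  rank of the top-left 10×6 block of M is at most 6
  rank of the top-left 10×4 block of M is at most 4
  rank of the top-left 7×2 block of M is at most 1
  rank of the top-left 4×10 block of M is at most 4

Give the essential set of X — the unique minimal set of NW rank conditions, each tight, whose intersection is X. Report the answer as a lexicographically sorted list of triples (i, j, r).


Computing R[i][j] = min implied NW-rank bound (n=10, 27 conditions):

  R[1]: 0, 0, 0, 0, 1, 1, 1, 1, 1, 1
  R[2]: 1, 1, 1, 1, 2, 2, 2, 2, 2, 2
  R[3]: 1, 1, 1, 1, 2, 2, 2, 2, 3, 3
  R[4]: 1, 1, 1, 2, 3, 3, 3, 3, 4, 4
  R[5]: 1, 1, 1, 2, 3, 4, 4, 4, 5, 5
  R[6]: 1, 1, 1, 2, 3, 4, 4, 5, 6, 6
  R[7]: 1, 1, 2, 3, 4, 5, 5, 6, 7, 7
  R[8]: 1, 2, 3, 4, 5, 6, 6, 7, 8, 8
  R[9]: 1, 2, 3, 4, 5, 6, 7, 8, 9, 9
  R[10]: 1, 2, 3, 4, 5, 6, 7, 8, 9, 10

so w = (5, 1, 9, 4, 6, 8, 3, 2, 7, 10).

6 SE-corners of the 18-cell Rothe diagram give Ess(w):

[(1, 4, 0), (3, 4, 1), (3, 8, 2), (6, 3, 1), (6, 7, 4), (7, 2, 1)]


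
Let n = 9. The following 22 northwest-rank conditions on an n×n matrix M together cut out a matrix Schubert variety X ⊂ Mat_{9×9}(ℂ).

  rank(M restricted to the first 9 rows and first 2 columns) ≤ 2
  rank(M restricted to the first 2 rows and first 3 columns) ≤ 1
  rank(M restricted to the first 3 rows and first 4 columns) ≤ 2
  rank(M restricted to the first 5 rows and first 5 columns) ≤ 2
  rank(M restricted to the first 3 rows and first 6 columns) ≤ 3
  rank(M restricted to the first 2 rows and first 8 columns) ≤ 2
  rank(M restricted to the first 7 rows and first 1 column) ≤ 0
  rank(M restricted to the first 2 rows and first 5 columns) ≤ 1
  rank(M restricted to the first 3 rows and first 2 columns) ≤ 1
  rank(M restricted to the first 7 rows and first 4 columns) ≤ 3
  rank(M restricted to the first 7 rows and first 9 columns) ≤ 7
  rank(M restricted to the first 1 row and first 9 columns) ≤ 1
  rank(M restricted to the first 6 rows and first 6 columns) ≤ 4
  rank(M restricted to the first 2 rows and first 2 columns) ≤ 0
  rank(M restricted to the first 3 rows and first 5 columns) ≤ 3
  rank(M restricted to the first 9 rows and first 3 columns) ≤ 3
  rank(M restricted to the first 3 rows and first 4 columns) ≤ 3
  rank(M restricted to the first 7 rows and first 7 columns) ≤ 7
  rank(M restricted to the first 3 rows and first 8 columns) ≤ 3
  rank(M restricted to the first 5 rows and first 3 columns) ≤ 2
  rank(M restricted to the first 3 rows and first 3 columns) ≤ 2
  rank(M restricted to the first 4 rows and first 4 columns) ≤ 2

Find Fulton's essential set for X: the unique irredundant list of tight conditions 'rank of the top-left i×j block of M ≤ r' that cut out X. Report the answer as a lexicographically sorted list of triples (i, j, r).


Computing R[i][j] = min implied NW-rank bound (n=9, 22 conditions):

  row 1: 0 | 0 | 1 | 1 | 1 | 1 | 1 | 1 | 1
  row 2: 0 | 0 | 1 | 1 | 1 | 2 | 2 | 2 | 2
  row 3: 0 | 1 | 2 | 2 | 2 | 3 | 3 | 3 | 3
  row 4: 0 | 1 | 2 | 2 | 2 | 3 | 4 | 4 | 4
  row 5: 0 | 1 | 2 | 2 | 2 | 3 | 4 | 5 | 5
  row 6: 0 | 1 | 2 | 3 | 3 | 4 | 5 | 6 | 6
  row 7: 0 | 1 | 2 | 3 | 4 | 5 | 6 | 7 | 7
  row 8: 1 | 2 | 3 | 4 | 5 | 6 | 7 | 8 | 8
  row 9: 1 | 2 | 3 | 4 | 5 | 6 | 7 | 8 | 9

the unique w with this rank table is (3, 6, 2, 7, 8, 4, 5, 1, 9).

Rothe diagram D(w) (15 cells), 4 SE-corners (essential conditions):

[(2, 2, 0), (2, 5, 1), (5, 5, 2), (7, 1, 0)]


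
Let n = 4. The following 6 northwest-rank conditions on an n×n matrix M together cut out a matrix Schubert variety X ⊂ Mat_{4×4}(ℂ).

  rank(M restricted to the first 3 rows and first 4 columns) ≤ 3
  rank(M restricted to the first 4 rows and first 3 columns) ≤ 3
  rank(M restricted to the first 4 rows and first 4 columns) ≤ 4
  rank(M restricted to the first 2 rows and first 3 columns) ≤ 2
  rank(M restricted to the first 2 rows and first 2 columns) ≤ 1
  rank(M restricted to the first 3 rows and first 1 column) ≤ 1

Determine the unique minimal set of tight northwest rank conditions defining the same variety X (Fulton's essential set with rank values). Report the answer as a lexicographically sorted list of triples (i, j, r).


Rank table r_w(4×4) implied by the 6 constraints:

  R[1]: 1  1  1  1
  R[2]: 1  1  2  2
  R[3]: 1  2  3  3
  R[4]: 1  2  3  4

hence w(1..4) = (1, 3, 2, 4).

Rothe diagram D(w) (1 cell), 1 SE-corner (essential condition):

[(2, 2, 1)]


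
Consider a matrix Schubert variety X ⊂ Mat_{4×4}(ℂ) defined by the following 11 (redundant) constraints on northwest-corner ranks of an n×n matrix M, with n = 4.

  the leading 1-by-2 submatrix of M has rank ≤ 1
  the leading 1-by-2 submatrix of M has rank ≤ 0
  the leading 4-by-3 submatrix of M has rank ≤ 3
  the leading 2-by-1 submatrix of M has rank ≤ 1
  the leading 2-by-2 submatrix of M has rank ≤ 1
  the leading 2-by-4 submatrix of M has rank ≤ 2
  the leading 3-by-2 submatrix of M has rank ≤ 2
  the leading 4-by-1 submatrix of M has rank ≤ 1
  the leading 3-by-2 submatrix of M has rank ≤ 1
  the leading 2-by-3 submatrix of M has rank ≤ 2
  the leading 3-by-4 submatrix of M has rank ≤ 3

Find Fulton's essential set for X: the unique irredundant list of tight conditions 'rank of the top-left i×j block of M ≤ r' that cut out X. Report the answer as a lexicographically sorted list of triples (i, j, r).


Recovering R(i,j) via the rank-extension bound from the 11 conditions:

  row 1: 0 | 0 | 1 | 1
  row 2: 1 | 1 | 2 | 2
  row 3: 1 | 1 | 2 | 3
  row 4: 1 | 2 | 3 | 4

the unique w with this rank table is (3, 1, 4, 2).

Rothe diagram D(w) (3 cells), 2 SE-corners (essential conditions):

[(1, 2, 0), (3, 2, 1)]


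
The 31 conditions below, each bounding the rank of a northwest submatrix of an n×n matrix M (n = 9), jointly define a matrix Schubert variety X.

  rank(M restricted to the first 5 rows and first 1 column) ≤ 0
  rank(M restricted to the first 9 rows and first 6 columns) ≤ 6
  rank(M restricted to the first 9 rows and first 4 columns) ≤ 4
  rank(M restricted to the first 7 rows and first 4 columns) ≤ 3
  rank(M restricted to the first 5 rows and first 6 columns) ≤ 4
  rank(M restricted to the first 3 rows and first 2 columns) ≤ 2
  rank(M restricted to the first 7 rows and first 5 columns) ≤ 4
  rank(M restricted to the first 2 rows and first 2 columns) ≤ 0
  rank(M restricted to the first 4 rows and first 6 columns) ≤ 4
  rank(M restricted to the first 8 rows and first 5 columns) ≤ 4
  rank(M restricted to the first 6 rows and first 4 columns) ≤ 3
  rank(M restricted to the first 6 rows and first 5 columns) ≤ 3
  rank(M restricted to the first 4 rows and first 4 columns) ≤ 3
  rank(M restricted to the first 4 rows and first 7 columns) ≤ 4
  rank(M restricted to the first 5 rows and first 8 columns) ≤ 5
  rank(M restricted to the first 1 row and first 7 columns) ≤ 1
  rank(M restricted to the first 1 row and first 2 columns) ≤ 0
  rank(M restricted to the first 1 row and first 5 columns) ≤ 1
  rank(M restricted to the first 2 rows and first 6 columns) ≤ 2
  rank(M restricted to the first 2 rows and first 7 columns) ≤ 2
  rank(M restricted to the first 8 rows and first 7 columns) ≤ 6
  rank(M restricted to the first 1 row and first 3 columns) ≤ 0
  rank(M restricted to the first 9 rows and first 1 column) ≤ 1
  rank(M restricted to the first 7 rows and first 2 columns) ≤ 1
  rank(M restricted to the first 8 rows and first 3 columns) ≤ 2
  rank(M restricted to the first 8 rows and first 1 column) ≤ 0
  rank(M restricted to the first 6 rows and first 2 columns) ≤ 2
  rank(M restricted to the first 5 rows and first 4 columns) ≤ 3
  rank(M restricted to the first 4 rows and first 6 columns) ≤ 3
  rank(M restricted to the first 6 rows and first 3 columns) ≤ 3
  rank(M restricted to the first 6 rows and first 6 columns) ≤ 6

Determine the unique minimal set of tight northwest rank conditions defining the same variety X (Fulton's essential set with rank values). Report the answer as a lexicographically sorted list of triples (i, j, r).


Computing R[i][j] = min implied NW-rank bound (n=9, 31 conditions):

  i=1: 0 | 0 | 0 | 1 | 1 | 1 | 1 | 1 | 1
  i=2: 0 | 0 | 1 | 2 | 2 | 2 | 2 | 2 | 2
  i=3: 0 | 1 | 2 | 3 | 3 | 3 | 3 | 3 | 3
  i=4: 0 | 1 | 2 | 3 | 3 | 3 | 4 | 4 | 4
  i=5: 0 | 1 | 2 | 3 | 3 | 4 | 5 | 5 | 5
  i=6: 0 | 1 | 2 | 3 | 3 | 4 | 5 | 6 | 6
  i=7: 0 | 1 | 2 | 3 | 4 | 5 | 6 | 7 | 7
  i=8: 0 | 1 | 2 | 3 | 4 | 5 | 6 | 7 | 8
  i=9: 1 | 2 | 3 | 4 | 5 | 6 | 7 | 8 | 9

the unique w with this rank table is (4, 3, 2, 7, 6, 8, 5, 9, 1).

Rothe diagram D(w) (15 cells), 5 SE-corners (essential conditions):

[(1, 3, 0), (2, 2, 0), (4, 6, 3), (6, 5, 3), (8, 1, 0)]


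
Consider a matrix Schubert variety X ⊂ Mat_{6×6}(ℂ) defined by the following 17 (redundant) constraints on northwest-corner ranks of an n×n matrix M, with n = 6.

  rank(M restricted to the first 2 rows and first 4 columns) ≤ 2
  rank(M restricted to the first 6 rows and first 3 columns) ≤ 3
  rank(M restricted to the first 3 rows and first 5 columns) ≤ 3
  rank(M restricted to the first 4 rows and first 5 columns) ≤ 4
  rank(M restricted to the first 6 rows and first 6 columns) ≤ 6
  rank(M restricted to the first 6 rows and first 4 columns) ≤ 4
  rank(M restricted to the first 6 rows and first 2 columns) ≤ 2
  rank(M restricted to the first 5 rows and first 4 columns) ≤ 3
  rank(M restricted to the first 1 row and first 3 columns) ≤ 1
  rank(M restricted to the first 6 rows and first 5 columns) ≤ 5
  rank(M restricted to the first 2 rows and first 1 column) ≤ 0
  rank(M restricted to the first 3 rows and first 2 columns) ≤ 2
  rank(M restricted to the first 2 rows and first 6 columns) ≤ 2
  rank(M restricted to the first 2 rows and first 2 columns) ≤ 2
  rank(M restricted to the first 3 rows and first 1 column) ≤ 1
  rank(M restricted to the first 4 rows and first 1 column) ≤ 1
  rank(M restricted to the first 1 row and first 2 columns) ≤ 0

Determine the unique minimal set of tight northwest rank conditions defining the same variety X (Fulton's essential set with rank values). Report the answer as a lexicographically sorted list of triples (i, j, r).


Rank table r_w(6×6) implied by the 17 constraints:

  row 1: 0 | 0 | 1 | 1 | 1 | 1
  row 2: 0 | 1 | 2 | 2 | 2 | 2
  row 3: 1 | 2 | 3 | 3 | 3 | 3
  row 4: 1 | 2 | 3 | 3 | 4 | 4
  row 5: 1 | 2 | 3 | 3 | 4 | 5
  row 6: 1 | 2 | 3 | 4 | 5 | 6

second differences of R give the permutation w = (3, 2, 1, 5, 6, 4).

Rothe diagram D(w) (5 cells), 3 SE-corners (essential conditions):

[(1, 2, 0), (2, 1, 0), (5, 4, 3)]


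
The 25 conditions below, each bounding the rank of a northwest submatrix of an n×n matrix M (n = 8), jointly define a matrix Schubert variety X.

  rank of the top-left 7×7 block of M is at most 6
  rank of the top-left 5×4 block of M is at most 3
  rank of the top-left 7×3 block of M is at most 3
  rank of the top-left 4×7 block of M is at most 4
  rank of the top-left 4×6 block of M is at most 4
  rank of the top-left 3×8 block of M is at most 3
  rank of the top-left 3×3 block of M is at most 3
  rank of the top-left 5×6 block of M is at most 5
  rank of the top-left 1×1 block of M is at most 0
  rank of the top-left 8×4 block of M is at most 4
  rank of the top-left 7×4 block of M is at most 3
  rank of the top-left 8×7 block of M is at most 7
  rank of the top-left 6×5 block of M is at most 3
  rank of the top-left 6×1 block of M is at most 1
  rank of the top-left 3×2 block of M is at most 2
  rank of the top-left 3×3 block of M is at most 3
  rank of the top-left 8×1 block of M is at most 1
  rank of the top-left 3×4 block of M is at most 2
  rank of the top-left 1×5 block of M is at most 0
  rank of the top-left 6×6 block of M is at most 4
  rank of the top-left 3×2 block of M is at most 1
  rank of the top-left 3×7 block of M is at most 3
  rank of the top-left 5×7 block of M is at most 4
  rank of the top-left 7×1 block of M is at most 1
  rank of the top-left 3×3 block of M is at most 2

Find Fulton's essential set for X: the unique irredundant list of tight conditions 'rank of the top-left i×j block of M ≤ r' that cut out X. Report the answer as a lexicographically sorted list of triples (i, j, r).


Propagating the 25 rank bounds to every northwest block:

  0 | 0 | 0 | 0 | 0 | 1 | 1 | 1
  1 | 1 | 1 | 1 | 1 | 2 | 2 | 2
  1 | 1 | 2 | 2 | 2 | 3 | 3 | 3
  1 | 2 | 3 | 3 | 3 | 4 | 4 | 4
  1 | 2 | 3 | 3 | 3 | 4 | 4 | 5
  1 | 2 | 3 | 3 | 3 | 4 | 5 | 6
  1 | 2 | 3 | 3 | 4 | 5 | 6 | 7
  1 | 2 | 3 | 4 | 5 | 6 | 7 | 8

the unique w with this rank table is (6, 1, 3, 2, 8, 7, 5, 4).

5 SE-corners of the 12-cell Rothe diagram give Ess(w):

[(1, 5, 0), (3, 2, 1), (5, 7, 4), (6, 5, 3), (7, 4, 3)]


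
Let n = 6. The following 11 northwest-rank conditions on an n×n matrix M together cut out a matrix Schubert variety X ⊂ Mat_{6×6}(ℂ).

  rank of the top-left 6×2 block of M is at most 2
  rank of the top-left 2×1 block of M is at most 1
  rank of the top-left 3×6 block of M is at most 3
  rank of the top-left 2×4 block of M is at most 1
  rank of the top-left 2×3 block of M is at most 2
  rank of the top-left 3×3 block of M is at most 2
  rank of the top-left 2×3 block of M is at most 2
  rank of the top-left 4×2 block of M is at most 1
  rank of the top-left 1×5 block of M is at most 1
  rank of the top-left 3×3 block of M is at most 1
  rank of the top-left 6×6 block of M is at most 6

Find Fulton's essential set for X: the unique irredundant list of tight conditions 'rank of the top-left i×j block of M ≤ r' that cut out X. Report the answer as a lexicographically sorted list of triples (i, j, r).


Propagating the 11 rank bounds to every northwest block:

  row 1: 1 1 1 1 1 1
  row 2: 1 1 1 1 2 2
  row 3: 1 1 1 2 3 3
  row 4: 1 1 2 3 4 4
  row 5: 1 2 3 4 5 5
  row 6: 1 2 3 4 5 6

hence w(1..6) = (1, 5, 4, 3, 2, 6).

D(w) has 6 cells with 3 SE-corners; essential set:

[(2, 4, 1), (3, 3, 1), (4, 2, 1)]


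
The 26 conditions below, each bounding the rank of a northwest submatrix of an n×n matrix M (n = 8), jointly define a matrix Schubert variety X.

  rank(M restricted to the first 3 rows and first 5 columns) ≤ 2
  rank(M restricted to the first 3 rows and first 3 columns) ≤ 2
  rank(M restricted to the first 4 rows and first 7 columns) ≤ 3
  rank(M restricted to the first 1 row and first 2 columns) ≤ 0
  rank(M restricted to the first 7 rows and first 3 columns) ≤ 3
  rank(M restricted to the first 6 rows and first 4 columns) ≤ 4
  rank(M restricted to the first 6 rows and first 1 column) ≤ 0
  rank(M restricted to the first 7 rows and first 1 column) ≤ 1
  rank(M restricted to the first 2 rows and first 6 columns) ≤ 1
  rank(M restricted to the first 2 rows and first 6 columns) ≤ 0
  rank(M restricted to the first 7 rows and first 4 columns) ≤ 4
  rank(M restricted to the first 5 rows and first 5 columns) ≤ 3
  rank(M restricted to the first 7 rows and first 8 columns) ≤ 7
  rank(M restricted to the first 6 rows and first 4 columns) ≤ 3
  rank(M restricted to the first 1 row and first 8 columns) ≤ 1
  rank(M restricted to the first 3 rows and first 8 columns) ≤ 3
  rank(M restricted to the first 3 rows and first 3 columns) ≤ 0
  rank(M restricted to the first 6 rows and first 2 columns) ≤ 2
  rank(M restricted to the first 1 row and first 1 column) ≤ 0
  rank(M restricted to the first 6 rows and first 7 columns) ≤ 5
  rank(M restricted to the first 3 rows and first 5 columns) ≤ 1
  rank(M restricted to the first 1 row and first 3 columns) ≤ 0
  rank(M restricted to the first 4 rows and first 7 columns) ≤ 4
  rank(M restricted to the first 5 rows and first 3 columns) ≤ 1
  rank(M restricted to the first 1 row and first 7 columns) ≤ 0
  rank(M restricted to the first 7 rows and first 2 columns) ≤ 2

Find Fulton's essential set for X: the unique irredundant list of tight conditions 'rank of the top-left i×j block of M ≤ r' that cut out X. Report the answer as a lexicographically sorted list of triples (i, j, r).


The tightest implied rank at each (i,j), from the 26 conditions:

  0  0  0  0  0  0  0  1
  0  0  0  0  0  0  1  2
  0  0  0  1  1  1  2  3
  0  1  1  2  2  2  3  4
  0  1  1  2  3  3  4  5
  0  1  2  3  4  4  5  6
  1  2  3  4  5  5  6  7
  1  2  3  4  5  6  7  8

hence w(1..8) = (8, 7, 4, 2, 5, 3, 1, 6).

Rothe diagram D(w) (20 cells), 5 SE-corners (essential conditions):

[(1, 7, 0), (2, 6, 0), (3, 3, 0), (5, 3, 1), (6, 1, 0)]


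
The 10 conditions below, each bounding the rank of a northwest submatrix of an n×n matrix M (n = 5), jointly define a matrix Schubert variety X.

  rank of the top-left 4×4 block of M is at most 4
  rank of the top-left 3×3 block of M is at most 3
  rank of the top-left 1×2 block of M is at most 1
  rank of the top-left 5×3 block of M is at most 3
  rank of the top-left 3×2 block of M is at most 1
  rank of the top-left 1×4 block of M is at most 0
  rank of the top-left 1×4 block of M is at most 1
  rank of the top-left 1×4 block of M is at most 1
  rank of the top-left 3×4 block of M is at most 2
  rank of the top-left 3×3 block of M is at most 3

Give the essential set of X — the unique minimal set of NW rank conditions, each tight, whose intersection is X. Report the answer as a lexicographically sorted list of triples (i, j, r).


The tightest implied rank at each (i,j), from the 10 conditions:

  R[1]: 0 0 0 0 1
  R[2]: 1 1 1 1 2
  R[3]: 1 1 2 2 3
  R[4]: 1 2 3 3 4
  R[5]: 1 2 3 4 5

the unique w with this rank table is (5, 1, 3, 2, 4).

|D(w)|=5, |Ess(w)|=2:

[(1, 4, 0), (3, 2, 1)]


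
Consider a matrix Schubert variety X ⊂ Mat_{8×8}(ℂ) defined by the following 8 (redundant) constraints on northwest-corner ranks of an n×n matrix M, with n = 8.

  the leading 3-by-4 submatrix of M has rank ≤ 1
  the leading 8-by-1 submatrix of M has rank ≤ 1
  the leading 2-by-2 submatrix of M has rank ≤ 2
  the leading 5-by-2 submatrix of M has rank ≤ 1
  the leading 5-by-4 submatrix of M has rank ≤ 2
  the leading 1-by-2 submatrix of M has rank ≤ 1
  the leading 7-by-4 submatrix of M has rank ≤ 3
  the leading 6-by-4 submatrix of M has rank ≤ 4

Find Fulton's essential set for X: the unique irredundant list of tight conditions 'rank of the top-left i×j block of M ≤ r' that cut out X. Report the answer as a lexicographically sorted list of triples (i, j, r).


Recovering R(i,j) via the rank-extension bound from the 8 conditions:

  R[1]: 1  1  1  1  1  1  1  1
  R[2]: 1  1  1  1  2  2  2  2
  R[3]: 1  1  1  1  2  3  3  3
  R[4]: 1  1  2  2  3  4  4  4
  R[5]: 1  1  2  2  3  4  5  5
  R[6]: 1  2  3  3  4  5  6  6
  R[7]: 1  2  3  3  4  5  6  7
  R[8]: 1  2  3  4  5  6  7  8

reading off 1-entries of Δ²R: w = (1, 5, 6, 3, 7, 2, 8, 4).

D(w) has 10 cells with 4 SE-corners; essential set:

[(3, 4, 1), (5, 2, 1), (5, 4, 2), (7, 4, 3)]


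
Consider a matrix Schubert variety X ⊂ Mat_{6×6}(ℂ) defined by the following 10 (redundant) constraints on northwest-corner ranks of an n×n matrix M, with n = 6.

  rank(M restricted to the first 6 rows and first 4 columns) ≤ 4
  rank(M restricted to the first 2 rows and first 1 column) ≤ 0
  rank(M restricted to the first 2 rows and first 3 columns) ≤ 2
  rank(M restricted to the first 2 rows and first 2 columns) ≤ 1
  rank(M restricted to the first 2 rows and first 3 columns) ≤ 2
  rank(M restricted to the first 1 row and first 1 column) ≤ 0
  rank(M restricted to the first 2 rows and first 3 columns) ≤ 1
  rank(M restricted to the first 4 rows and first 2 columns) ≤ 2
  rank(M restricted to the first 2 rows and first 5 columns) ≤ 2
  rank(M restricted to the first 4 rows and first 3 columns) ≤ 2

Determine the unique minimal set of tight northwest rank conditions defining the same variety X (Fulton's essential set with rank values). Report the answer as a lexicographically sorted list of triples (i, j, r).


The tightest implied rank at each (i,j), from the 10 conditions:

  row 1: 0 | 1 | 1 | 1 | 1 | 1
  row 2: 0 | 1 | 1 | 2 | 2 | 2
  row 3: 1 | 2 | 2 | 3 | 3 | 3
  row 4: 1 | 2 | 2 | 3 | 4 | 4
  row 5: 1 | 2 | 3 | 4 | 5 | 5
  row 6: 1 | 2 | 3 | 4 | 5 | 6

the unique w with this rank table is (2, 4, 1, 5, 3, 6).

D(w) has 4 cells with 3 SE-corners; essential set:

[(2, 1, 0), (2, 3, 1), (4, 3, 2)]


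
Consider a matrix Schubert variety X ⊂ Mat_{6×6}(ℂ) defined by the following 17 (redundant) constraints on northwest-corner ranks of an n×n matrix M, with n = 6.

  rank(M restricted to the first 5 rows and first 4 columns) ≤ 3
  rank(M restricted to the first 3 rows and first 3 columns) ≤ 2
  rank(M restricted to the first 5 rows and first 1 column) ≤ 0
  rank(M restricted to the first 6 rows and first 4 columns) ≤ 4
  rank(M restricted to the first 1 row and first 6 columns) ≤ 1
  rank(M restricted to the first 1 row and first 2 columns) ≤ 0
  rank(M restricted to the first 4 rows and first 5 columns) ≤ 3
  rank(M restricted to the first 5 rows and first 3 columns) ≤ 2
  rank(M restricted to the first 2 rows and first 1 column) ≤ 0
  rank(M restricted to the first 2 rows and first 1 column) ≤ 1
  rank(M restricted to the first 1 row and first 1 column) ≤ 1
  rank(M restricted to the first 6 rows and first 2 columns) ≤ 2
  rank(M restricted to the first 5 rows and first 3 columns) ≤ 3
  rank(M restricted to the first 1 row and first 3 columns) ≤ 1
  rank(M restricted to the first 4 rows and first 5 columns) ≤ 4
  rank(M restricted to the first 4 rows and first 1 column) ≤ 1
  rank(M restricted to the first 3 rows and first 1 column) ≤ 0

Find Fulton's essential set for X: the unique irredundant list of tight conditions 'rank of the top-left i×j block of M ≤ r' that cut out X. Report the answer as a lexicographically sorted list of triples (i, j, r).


Reconstructing r_w from the 17 given conditions:

  0  0  1  1  1  1
  0  1  2  2  2  2
  0  1  2  3  3  3
  0  1  2  3  3  4
  0  1  2  3  4  5
  1  2  3  4  5  6

hence w(1..6) = (3, 2, 4, 6, 5, 1).

|D(w)|=7, |Ess(w)|=3:

[(1, 2, 0), (4, 5, 3), (5, 1, 0)]
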